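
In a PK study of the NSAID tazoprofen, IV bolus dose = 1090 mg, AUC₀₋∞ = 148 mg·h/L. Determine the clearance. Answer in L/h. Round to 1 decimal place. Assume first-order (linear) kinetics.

CL = Dose / AUC = 1090 / 148 = 7.365 L/h

7.4 L/h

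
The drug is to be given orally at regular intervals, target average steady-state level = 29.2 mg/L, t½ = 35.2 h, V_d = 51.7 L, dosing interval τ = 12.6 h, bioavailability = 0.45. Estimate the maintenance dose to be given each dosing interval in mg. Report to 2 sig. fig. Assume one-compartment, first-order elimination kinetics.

k = ln2 / t½ = 0.693147 / 35.2 = 0.01969 h⁻¹
CL = k × Vd = 0.01969 × 51.7 = 1.018 L/h
At steady state, F × (Dose/τ) = Css × CL.
Dose = Css × CL × τ / F = 29.2 × 1.018 × 12.6 / 0.45 = 832.3 mg

830 mg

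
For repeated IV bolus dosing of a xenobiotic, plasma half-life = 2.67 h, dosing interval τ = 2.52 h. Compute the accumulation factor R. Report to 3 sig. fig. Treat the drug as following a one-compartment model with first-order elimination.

k = ln2 / t½ = 0.693147 / 2.67 = 0.2596 h⁻¹
e^(−kτ) = e^(−0.2596 × 2.52) = 0.5199
Accumulation ratio R = 1 / (1 − e^(−kτ)) = 1 / (1 − 0.5199) = 2.083

2.08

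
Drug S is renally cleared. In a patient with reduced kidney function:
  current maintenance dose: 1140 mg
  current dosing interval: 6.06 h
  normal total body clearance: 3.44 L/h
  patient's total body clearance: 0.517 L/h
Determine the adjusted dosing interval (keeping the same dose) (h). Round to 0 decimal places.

To keep the same average steady-state level, dosing rate must scale with clearance.
CL ratio = 0.517 / 3.44 = 0.1503
New interval (same dose) = 6.06 / 0.1503 = 40.32 h

40 h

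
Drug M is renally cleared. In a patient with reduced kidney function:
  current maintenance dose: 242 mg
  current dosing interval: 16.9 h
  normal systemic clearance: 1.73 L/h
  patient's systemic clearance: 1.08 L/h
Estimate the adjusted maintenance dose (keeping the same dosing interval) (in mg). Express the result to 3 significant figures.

To keep the same average steady-state level, dosing rate must scale with clearance.
CL ratio = 1.08 / 1.73 = 0.6243
New dose (same interval) = 242 × 0.6243 = 151.1 mg

151 mg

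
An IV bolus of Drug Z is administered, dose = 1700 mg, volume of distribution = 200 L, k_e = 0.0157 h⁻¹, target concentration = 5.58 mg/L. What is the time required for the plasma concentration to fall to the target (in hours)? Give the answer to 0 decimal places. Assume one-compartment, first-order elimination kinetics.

27 h

C₀ = Dose / Vd = 1700 / 200 = 8.500 mg/L
t = ln(C₀ / C) / k = ln(8.500 / 5.58) / 0.01570
  = ln(1.523) / 0.01570 = 0.4207 / 0.01570 = 26.80 h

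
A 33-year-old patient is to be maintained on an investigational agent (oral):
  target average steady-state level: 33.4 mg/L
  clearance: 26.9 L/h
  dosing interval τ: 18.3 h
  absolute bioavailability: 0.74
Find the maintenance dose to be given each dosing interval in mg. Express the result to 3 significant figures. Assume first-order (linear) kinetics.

At steady state, F × (Dose/τ) = Css × CL.
Dose = Css × CL × τ / F = 33.4 × 26.90 × 18.3 / 0.74 = 22220 mg

22200 mg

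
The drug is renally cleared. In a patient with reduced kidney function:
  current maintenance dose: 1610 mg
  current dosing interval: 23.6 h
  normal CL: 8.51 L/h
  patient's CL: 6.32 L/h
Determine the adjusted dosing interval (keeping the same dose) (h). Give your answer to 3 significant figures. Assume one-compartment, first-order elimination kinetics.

31.8 h

To keep the same average steady-state level, dosing rate must scale with clearance.
CL ratio = 6.32 / 8.51 = 0.7427
New interval (same dose) = 23.6 / 0.7427 = 31.78 h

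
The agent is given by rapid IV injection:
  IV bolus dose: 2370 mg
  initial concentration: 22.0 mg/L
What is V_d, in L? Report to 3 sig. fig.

108 L

Vd = Dose / C₀ = 2370 / 22.0 = 107.7 L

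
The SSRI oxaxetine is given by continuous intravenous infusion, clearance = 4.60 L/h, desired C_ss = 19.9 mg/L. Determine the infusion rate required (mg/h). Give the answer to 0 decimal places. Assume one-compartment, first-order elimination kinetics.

At steady state, infusion rate R₀ = Css × CL = 19.9 × 4.600 = 91.54 mg/h

92 mg/h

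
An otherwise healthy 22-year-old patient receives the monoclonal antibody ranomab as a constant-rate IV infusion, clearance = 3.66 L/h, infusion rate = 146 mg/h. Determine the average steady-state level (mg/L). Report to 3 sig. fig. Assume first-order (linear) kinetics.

At steady state Css = R₀ / CL = 146 / 3.660 = 39.89 mg/L

39.9 mg/L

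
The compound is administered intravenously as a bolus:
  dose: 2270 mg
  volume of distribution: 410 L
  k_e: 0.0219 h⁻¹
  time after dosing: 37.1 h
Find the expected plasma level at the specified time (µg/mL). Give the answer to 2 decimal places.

C₀ = Dose / Vd = 2270 / 410 = 5.537 mg/L
C = C₀ · e^(−k·t) = 5.537 × e^(−0.02190 × 37.1)
  = 5.537 × 0.4438 = 2.457 mg/L
(2.457 mg/L = 2.457 µg/mL)

2.46 µg/mL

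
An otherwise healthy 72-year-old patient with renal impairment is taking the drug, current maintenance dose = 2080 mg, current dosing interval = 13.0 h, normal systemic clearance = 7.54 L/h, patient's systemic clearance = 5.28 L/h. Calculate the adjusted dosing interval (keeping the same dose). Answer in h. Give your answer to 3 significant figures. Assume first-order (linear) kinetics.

18.6 h

To keep the same average steady-state level, dosing rate must scale with clearance.
CL ratio = 5.28 / 7.54 = 0.7003
New interval (same dose) = 13.0 / 0.7003 = 18.56 h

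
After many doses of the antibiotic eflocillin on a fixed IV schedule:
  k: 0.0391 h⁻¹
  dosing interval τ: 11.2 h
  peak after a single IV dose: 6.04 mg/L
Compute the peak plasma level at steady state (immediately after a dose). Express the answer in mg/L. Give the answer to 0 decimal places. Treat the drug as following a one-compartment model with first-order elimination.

17 mg/L

e^(−kτ) = e^(−0.03910 × 11.2) = 0.6454
Accumulation ratio R = 1 / (1 − e^(−kτ)) = 1 / (1 − 0.6454) = 2.820
Steady-state peak = C₀ × R = 6.04 × 2.820 = 17.03 mg/L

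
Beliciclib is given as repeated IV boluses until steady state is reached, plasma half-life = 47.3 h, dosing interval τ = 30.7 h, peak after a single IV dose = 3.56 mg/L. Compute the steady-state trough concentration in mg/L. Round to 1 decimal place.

k = ln2 / t½ = 0.693147 / 47.3 = 0.01465 h⁻¹
e^(−kτ) = e^(−0.01465 × 30.7) = 0.6378
Accumulation ratio R = 1 / (1 − e^(−kτ)) = 1 / (1 − 0.6378) = 2.761
Steady-state trough = C₀ × R × e^(−kτ) = 3.56 × 2.761 × 0.6378 = 6.269 mg/L

6.3 mg/L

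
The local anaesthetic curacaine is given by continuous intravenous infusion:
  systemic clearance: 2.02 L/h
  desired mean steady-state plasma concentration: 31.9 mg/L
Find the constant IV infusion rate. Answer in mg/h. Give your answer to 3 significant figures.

64.4 mg/h

At steady state, infusion rate R₀ = Css × CL = 31.9 × 2.020 = 64.44 mg/h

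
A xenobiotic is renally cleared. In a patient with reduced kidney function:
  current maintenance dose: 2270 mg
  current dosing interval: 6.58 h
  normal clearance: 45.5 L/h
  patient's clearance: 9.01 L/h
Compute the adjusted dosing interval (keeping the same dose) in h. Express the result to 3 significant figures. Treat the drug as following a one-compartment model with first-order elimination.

33.2 h

To keep the same average steady-state level, dosing rate must scale with clearance.
CL ratio = 9.01 / 45.5 = 0.1980
New interval (same dose) = 6.58 / 0.1980 = 33.23 h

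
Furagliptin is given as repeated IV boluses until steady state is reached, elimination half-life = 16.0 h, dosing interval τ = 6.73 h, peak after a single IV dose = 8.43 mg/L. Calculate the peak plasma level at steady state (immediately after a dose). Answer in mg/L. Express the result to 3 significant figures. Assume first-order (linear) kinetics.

k = ln2 / t½ = 0.693147 / 16.0 = 0.04332 h⁻¹
e^(−kτ) = e^(−0.04332 × 6.73) = 0.7471
Accumulation ratio R = 1 / (1 − e^(−kτ)) = 1 / (1 − 0.7471) = 3.954
Steady-state peak = C₀ × R = 8.43 × 3.954 = 33.33 mg/L

33.3 mg/L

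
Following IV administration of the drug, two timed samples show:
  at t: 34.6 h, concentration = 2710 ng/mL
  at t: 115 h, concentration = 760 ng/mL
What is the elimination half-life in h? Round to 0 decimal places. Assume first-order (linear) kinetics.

k = ln(C₁/C₂) / (t₂ − t₁) = ln(2710/760) / (115 − 34.6)
  = 1.271 / 80.40 = 0.01581 h⁻¹
t½ = ln2 / k = 0.693147 / 0.01581 = 43.84 h

44 h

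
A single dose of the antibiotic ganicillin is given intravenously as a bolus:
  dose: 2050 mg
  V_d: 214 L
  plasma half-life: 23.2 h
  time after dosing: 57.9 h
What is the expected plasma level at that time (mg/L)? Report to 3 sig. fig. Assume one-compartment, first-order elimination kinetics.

1.70 mg/L

C₀ = Dose / Vd = 2050 / 214 = 9.579 mg/L
k = ln2 / t½ = 0.693147 / 23.2 = 0.02988 h⁻¹
C = C₀ · e^(−k·t) = 9.579 × e^(−0.02988 × 57.9)
  = 9.579 × 0.1773 = 1.698 mg/L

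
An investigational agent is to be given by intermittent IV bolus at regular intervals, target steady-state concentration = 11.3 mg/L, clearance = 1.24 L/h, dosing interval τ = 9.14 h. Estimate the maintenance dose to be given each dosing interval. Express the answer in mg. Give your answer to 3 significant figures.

At steady state, Dose/τ = Css × CL.
Dose = Css × CL × τ = 11.3 × 1.240 × 9.14 = 128.1 mg

128 mg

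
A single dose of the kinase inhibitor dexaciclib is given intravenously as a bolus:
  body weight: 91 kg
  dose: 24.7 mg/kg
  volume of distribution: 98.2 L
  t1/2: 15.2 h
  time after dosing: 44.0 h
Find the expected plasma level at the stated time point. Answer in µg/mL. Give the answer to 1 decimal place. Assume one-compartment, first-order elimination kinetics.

3.1 µg/mL

Total dose = 24.7 × 91 = 2248 mg
C₀ = Dose / Vd = 2248 / 98.2 = 22.89 mg/L
k = ln2 / t½ = 0.693147 / 15.2 = 0.04560 h⁻¹
C = C₀ · e^(−k·t) = 22.89 × e^(−0.04560 × 44.0)
  = 22.89 × 0.1345 = 3.079 mg/L
(3.079 mg/L = 3.079 µg/mL)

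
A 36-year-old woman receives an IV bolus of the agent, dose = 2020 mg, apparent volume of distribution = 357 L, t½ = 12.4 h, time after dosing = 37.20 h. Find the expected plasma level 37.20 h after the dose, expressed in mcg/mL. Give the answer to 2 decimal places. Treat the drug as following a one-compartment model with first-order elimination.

0.71 mcg/mL

C₀ = Dose / Vd = 2020 / 357 = 5.658 mg/L
k = ln2 / t½ = 0.693147 / 12.4 = 0.05590 h⁻¹
t / t½ = 37.20 / 12.4 = 3 half-lives
C = C₀ × (1/2)^3 = 5.658 × 0.1250 = 0.7073 mg/L
(0.7073 mg/L = 0.7073 mcg/mL)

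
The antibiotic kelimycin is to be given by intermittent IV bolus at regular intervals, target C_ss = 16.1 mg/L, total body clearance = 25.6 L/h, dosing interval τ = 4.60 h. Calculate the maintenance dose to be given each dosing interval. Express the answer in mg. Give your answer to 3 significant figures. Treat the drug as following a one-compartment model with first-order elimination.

1900 mg

At steady state, Dose/τ = Css × CL.
Dose = Css × CL × τ = 16.1 × 25.60 × 4.60 = 1896 mg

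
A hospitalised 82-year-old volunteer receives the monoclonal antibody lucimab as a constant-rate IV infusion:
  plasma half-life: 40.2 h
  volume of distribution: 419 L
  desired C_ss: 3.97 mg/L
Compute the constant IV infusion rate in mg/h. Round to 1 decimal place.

k = ln2 / t½ = 0.693147 / 40.2 = 0.01724 h⁻¹
CL = k × Vd = 0.01724 × 419 = 7.224 L/h
At steady state, infusion rate R₀ = Css × CL = 3.97 × 7.224 = 28.68 mg/h

28.7 mg/h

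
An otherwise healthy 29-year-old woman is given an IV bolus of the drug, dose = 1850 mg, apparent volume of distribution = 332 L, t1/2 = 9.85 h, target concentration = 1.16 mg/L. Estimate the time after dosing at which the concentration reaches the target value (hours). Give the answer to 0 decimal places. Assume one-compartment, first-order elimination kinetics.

22 h

C₀ = Dose / Vd = 1850 / 332 = 5.572 mg/L
k = ln2 / t½ = 0.693147 / 9.85 = 0.07037 h⁻¹
t = ln(C₀ / C) / k = ln(5.572 / 1.16) / 0.07037
  = ln(4.803) / 0.07037 = 1.569 / 0.07037 = 22.30 h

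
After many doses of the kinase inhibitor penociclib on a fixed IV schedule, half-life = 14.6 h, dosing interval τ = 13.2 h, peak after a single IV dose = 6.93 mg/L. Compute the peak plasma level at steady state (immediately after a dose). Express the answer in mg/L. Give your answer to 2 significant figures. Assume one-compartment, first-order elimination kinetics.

15 mg/L

k = ln2 / t½ = 0.693147 / 14.6 = 0.04748 h⁻¹
e^(−kτ) = e^(−0.04748 × 13.2) = 0.5343
Accumulation ratio R = 1 / (1 − e^(−kτ)) = 1 / (1 − 0.5343) = 2.147
Steady-state peak = C₀ × R = 6.93 × 2.147 = 14.88 mg/L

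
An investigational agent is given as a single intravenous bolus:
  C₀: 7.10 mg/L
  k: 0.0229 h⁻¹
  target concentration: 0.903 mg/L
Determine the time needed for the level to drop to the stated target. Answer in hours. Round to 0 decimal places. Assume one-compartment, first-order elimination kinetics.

t = ln(C₀ / C) / k = ln(7.100 / 0.903) / 0.02290
  = ln(7.863) / 0.02290 = 2.062 / 0.02290 = 90.04 h

90 h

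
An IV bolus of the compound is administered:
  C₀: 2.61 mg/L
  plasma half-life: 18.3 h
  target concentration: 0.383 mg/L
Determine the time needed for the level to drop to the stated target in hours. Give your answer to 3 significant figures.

50.7 h

k = ln2 / t½ = 0.693147 / 18.3 = 0.03788 h⁻¹
t = ln(C₀ / C) / k = ln(2.610 / 0.383) / 0.03788
  = ln(6.815) / 0.03788 = 1.919 / 0.03788 = 50.66 h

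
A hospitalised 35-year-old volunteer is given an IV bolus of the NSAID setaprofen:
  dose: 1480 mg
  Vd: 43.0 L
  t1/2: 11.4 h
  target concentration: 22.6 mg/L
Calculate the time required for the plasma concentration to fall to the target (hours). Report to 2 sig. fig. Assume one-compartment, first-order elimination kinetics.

6.9 h

C₀ = Dose / Vd = 1480 / 43.0 = 34.42 mg/L
k = ln2 / t½ = 0.693147 / 11.4 = 0.06080 h⁻¹
t = ln(C₀ / C) / k = ln(34.42 / 22.6) / 0.06080
  = ln(1.523) / 0.06080 = 0.4207 / 0.06080 = 6.919 h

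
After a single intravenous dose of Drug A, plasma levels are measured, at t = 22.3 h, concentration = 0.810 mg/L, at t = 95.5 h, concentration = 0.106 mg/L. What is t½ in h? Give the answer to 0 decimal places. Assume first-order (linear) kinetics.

k = ln(C₁/C₂) / (t₂ − t₁) = ln(0.810/0.106) / (95.5 − 22.3)
  = 2.034 / 73.20 = 0.02779 h⁻¹
t½ = ln2 / k = 0.693147 / 0.02779 = 24.94 h

25 h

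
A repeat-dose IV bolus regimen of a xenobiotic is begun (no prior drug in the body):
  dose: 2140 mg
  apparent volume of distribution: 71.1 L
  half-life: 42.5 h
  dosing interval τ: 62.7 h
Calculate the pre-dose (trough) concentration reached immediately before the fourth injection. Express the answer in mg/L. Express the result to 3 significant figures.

C₀ per dose = Dose / Vd = 2140 / 71.1 = 30.10 mg/L
k = ln2 / t½ = 0.693147 / 42.5 = 0.01631 h⁻¹
Fraction remaining after one interval: r = e^(−kτ) = e^(−0.01631 × 62.7) = 0.3596
Before dose 4, 3 doses have been given (aged 1τ, 2τ, 3τ).
C_trough = C₀ × (r + r² + … + r^3) = C₀ × r(1−r^3)/(1−r)
        = 30.10 × 0.3596 × (1 − 0.04650) / (1 − 0.3596) = 16.12 mg/L

16.1 mg/L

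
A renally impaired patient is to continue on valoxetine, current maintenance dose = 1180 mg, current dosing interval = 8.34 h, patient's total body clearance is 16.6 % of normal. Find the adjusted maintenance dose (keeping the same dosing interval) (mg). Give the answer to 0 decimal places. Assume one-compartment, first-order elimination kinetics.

196 mg

To keep the same average steady-state level, dosing rate must scale with clearance.
CL ratio = 16.6 / 100 = 0.1660
New dose (same interval) = 1180 × 0.1660 = 195.9 mg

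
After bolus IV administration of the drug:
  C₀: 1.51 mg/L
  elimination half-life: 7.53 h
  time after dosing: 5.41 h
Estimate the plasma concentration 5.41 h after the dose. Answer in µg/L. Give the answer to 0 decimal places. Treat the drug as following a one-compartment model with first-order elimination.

918 µg/L

k = ln2 / t½ = 0.693147 / 7.53 = 0.09205 h⁻¹
C = C₀ · e^(−k·t) = 1.510 × e^(−0.09205 × 5.41)
  = 1.510 × 0.6078 = 0.9178 mg/L
Convert: 0.9178 mg/L × 1000 = 917.8 µg/L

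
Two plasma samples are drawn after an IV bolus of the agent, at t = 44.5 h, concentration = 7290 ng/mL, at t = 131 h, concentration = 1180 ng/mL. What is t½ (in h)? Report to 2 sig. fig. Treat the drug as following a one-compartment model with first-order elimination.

k = ln(C₁/C₂) / (t₂ − t₁) = ln(7290/1180) / (131 − 44.5)
  = 1.821 / 86.50 = 0.02105 h⁻¹
t½ = ln2 / k = 0.693147 / 0.02105 = 32.93 h

33 h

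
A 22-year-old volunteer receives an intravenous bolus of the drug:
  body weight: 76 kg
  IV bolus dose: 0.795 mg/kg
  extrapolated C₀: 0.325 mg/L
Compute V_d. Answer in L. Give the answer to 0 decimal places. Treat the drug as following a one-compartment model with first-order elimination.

186 L

Dose = 0.795 × 76 = 60.42 mg
Vd = Dose / C₀ = 60.42 / 0.325 = 185.9 L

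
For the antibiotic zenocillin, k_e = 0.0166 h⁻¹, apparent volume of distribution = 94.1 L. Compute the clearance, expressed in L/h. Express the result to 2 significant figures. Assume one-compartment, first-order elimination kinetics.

1.6 L/h

CL = k × Vd = 0.0166 × 94.1 = 1.562 L/h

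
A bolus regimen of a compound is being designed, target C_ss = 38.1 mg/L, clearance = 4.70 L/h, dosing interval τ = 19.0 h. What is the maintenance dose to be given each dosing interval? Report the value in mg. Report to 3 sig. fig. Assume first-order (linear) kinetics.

At steady state, Dose/τ = Css × CL.
Dose = Css × CL × τ = 38.1 × 4.700 × 19.0 = 3402 mg

3400 mg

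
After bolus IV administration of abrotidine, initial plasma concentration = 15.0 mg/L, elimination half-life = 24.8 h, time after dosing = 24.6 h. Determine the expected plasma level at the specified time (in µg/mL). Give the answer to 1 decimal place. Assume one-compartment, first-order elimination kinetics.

k = ln2 / t½ = 0.693147 / 24.8 = 0.02795 h⁻¹
C = C₀ · e^(−k·t) = 15.00 × e^(−0.02795 × 24.6)
  = 15.00 × 0.5028 = 7.542 mg/L
(7.542 mg/L = 7.542 µg/mL)

7.5 µg/mL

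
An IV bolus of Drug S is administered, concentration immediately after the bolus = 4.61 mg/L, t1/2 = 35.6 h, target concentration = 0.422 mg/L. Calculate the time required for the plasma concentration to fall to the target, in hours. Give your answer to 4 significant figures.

122.8 h

k = ln2 / t½ = 0.693147 / 35.6 = 0.01947 h⁻¹
t = ln(C₀ / C) / k = ln(4.610 / 0.422) / 0.01947
  = ln(10.92) / 0.01947 = 2.391 / 0.01947 = 122.8 h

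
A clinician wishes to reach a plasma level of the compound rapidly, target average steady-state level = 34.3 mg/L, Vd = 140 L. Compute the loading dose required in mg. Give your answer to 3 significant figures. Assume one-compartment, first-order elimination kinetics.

LD = Css × Vd = 34.3 × 140 = 4802 mg

4800 mg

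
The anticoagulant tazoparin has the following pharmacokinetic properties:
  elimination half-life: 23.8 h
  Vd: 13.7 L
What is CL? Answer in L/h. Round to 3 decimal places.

k = ln2 / t½ = 0.693147 / 23.8 = 0.02912 h⁻¹
CL = k × Vd = 0.02912 × 13.7 = 0.3989 L/h

0.399 L/h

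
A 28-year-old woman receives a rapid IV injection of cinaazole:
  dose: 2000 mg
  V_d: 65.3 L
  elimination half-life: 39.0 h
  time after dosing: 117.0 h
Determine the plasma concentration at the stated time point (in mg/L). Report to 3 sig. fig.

3.83 mg/L

C₀ = Dose / Vd = 2000 / 65.3 = 30.63 mg/L
k = ln2 / t½ = 0.693147 / 39.0 = 0.01777 h⁻¹
t / t½ = 117.0 / 39.0 = 3 half-lives
C = C₀ × (1/2)^3 = 30.63 × 0.1250 = 3.829 mg/L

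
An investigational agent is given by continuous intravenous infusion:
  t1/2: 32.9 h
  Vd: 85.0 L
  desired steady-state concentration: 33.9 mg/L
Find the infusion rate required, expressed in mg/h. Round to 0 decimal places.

k = ln2 / t½ = 0.693147 / 32.9 = 0.02107 h⁻¹
CL = k × Vd = 0.02107 × 85.0 = 1.791 L/h
At steady state, infusion rate R₀ = Css × CL = 33.9 × 1.791 = 60.71 mg/h

61 mg/h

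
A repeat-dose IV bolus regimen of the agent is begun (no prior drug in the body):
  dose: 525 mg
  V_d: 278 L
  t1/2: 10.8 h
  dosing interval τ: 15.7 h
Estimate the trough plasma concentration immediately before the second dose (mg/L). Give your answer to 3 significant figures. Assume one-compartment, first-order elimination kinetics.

0.689 mg/L

C₀ per dose = Dose / Vd = 525 / 278 = 1.888 mg/L
k = ln2 / t½ = 0.693147 / 10.8 = 0.06418 h⁻¹
Fraction remaining after one interval: r = e^(−kτ) = e^(−0.06418 × 15.7) = 0.3651
Before dose 2, 1 dose has been given (aged 1τ).
C_trough = C₀ × r = 1.888 × 0.3651 = 0.6893 mg/L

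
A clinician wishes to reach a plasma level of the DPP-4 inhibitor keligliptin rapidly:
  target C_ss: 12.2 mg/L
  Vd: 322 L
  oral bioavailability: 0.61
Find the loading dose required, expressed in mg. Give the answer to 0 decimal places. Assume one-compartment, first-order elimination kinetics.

6440 mg

LD = Css × Vd / F = 12.2 × 322 / 0.61 = 6440 mg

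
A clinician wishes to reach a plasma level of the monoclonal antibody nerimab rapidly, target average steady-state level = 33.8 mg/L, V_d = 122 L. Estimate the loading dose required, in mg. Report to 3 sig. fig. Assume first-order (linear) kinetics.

LD = Css × Vd = 33.8 × 122 = 4124 mg

4120 mg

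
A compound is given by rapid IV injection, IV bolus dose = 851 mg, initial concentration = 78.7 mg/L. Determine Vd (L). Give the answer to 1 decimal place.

10.8 L

Vd = Dose / C₀ = 851.0 / 78.7 = 10.81 L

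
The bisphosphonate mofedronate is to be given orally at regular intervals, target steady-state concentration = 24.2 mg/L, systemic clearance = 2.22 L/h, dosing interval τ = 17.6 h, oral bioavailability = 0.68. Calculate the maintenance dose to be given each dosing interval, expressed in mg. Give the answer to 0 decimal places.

1391 mg

At steady state, F × (Dose/τ) = Css × CL.
Dose = Css × CL × τ / F = 24.2 × 2.220 × 17.6 / 0.68 = 1391 mg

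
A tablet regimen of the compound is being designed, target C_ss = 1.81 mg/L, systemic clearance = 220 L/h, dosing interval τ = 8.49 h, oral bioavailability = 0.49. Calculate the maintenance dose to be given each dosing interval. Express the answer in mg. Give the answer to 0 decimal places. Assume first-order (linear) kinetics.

At steady state, F × (Dose/τ) = Css × CL.
Dose = Css × CL × τ / F = 1.81 × 220.0 × 8.49 / 0.49 = 6899 mg

6899 mg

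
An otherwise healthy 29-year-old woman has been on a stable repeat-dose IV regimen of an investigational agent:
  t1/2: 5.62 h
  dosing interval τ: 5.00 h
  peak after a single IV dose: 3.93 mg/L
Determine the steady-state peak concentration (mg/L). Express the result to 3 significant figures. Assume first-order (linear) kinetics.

k = ln2 / t½ = 0.693147 / 5.62 = 0.1233 h⁻¹
e^(−kτ) = e^(−0.1233 × 5.00) = 0.5398
Accumulation ratio R = 1 / (1 − e^(−kτ)) = 1 / (1 − 0.5398) = 2.173
Steady-state peak = C₀ × R = 3.93 × 2.173 = 8.540 mg/L

8.54 mg/L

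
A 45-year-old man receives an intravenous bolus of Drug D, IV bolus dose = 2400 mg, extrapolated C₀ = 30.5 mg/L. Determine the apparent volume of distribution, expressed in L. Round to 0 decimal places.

79 L

Vd = Dose / C₀ = 2400 / 30.5 = 78.69 L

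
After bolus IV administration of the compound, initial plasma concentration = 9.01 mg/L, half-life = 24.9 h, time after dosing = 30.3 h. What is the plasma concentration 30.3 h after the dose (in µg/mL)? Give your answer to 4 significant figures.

k = ln2 / t½ = 0.693147 / 24.9 = 0.02784 h⁻¹
C = C₀ · e^(−k·t) = 9.010 × e^(−0.02784 × 30.3)
  = 9.010 × 0.4302 = 3.876 mg/L
(3.876 mg/L = 3.876 µg/mL)

3.876 µg/mL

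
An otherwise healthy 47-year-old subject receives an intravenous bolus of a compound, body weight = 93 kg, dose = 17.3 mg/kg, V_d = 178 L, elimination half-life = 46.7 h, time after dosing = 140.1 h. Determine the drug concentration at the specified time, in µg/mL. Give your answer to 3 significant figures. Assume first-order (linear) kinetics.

Total dose = 17.3 × 93 = 1609 mg
C₀ = Dose / Vd = 1609 / 178 = 9.039 mg/L
k = ln2 / t½ = 0.693147 / 46.7 = 0.01484 h⁻¹
t / t½ = 140.1 / 46.7 = 3 half-lives
C = C₀ × (1/2)^3 = 9.039 × 0.1250 = 1.130 mg/L
(1.130 mg/L = 1.130 µg/mL)

1.13 µg/mL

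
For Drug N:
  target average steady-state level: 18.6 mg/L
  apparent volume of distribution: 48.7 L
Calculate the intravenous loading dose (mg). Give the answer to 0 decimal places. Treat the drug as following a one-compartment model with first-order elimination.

906 mg

LD = Css × Vd = 18.6 × 48.7 = 905.8 mg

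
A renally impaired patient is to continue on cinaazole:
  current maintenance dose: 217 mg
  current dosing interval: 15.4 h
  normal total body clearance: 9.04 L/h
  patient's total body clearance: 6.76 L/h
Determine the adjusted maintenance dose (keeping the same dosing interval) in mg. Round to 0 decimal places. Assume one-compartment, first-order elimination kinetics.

To keep the same average steady-state level, dosing rate must scale with clearance.
CL ratio = 6.76 / 9.04 = 0.7478
New dose (same interval) = 217 × 0.7478 = 162.3 mg

162 mg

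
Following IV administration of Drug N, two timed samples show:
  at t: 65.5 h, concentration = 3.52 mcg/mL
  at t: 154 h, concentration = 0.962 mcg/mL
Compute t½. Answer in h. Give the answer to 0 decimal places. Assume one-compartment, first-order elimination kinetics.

47 h

k = ln(C₁/C₂) / (t₂ − t₁) = ln(3.52/0.962) / (154 − 65.5)
  = 1.297 / 88.50 = 0.01466 h⁻¹
t½ = ln2 / k = 0.693147 / 0.01466 = 47.28 h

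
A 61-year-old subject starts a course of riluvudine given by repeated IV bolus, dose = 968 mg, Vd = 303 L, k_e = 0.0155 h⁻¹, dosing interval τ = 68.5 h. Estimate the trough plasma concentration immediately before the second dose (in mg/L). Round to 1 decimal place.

C₀ per dose = Dose / Vd = 968 / 303 = 3.195 mg/L
Fraction remaining after one interval: r = e^(−kτ) = e^(−0.01550 × 68.5) = 0.3459
Before dose 2, 1 dose has been given (aged 1τ).
C_trough = C₀ × r = 3.195 × 0.3459 = 1.105 mg/L

1.1 mg/L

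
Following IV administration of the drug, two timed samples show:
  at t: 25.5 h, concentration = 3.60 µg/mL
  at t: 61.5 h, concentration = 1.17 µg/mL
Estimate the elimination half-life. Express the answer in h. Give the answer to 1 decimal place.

22.2 h

k = ln(C₁/C₂) / (t₂ − t₁) = ln(3.60/1.17) / (61.5 − 25.5)
  = 1.124 / 36.00 = 0.03122 h⁻¹
t½ = ln2 / k = 0.693147 / 0.03122 = 22.20 h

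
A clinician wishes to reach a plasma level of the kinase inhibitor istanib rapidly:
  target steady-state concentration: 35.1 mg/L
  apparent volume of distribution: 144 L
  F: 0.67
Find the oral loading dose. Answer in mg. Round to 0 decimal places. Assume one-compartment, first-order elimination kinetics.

7544 mg

LD = Css × Vd / F = 35.1 × 144 / 0.67 = 7544 mg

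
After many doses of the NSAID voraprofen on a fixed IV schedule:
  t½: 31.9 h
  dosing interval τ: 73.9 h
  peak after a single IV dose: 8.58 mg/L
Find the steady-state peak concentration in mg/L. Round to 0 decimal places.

k = ln2 / t½ = 0.693147 / 31.9 = 0.02173 h⁻¹
e^(−kτ) = e^(−0.02173 × 73.9) = 0.2007
Accumulation ratio R = 1 / (1 − e^(−kτ)) = 1 / (1 − 0.2007) = 1.251
Steady-state peak = C₀ × R = 8.58 × 1.251 = 10.73 mg/L

11 mg/L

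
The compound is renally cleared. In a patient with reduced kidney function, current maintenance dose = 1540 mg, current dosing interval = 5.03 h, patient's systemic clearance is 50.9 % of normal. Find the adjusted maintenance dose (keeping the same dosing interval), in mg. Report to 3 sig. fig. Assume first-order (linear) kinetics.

784 mg

To keep the same average steady-state level, dosing rate must scale with clearance.
CL ratio = 50.9 / 100 = 0.5090
New dose (same interval) = 1540 × 0.5090 = 783.9 mg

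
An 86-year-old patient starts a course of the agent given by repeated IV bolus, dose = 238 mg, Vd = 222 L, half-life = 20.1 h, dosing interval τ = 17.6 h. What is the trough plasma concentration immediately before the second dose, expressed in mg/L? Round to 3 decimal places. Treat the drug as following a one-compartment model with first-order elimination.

C₀ per dose = Dose / Vd = 238 / 222 = 1.072 mg/L
k = ln2 / t½ = 0.693147 / 20.1 = 0.03448 h⁻¹
Fraction remaining after one interval: r = e^(−kτ) = e^(−0.03448 × 17.6) = 0.5451
Before dose 2, 1 dose has been given (aged 1τ).
C_trough = C₀ × r = 1.072 × 0.5451 = 0.5843 mg/L

0.584 mg/L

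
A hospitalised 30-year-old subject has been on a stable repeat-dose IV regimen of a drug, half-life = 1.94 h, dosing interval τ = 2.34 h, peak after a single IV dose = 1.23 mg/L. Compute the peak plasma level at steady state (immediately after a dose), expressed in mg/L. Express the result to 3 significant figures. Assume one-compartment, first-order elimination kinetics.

2.17 mg/L

k = ln2 / t½ = 0.693147 / 1.94 = 0.3573 h⁻¹
e^(−kτ) = e^(−0.3573 × 2.34) = 0.4334
Accumulation ratio R = 1 / (1 − e^(−kτ)) = 1 / (1 − 0.4334) = 1.765
Steady-state peak = C₀ × R = 1.23 × 1.765 = 2.171 mg/L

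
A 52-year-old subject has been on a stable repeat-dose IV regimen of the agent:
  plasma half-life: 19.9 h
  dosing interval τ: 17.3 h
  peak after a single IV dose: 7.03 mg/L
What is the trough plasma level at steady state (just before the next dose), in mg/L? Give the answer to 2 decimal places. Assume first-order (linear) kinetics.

k = ln2 / t½ = 0.693147 / 19.9 = 0.03483 h⁻¹
e^(−kτ) = e^(−0.03483 × 17.3) = 0.5474
Accumulation ratio R = 1 / (1 − e^(−kτ)) = 1 / (1 − 0.5474) = 2.209
Steady-state trough = C₀ × R × e^(−kτ) = 7.03 × 2.209 × 0.5474 = 8.501 mg/L

8.50 mg/L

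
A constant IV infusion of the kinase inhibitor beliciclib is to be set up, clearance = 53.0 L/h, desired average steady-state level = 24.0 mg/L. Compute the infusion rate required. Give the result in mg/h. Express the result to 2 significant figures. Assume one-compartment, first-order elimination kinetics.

1300 mg/h

At steady state, infusion rate R₀ = Css × CL = 24.0 × 53.00 = 1272 mg/h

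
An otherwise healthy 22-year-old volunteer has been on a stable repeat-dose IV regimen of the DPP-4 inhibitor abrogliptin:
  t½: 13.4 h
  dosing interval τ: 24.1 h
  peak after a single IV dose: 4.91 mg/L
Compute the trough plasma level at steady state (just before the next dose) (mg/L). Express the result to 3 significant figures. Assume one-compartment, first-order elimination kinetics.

k = ln2 / t½ = 0.693147 / 13.4 = 0.05173 h⁻¹
e^(−kτ) = e^(−0.05173 × 24.1) = 0.2875
Accumulation ratio R = 1 / (1 − e^(−kτ)) = 1 / (1 − 0.2875) = 1.404
Steady-state trough = C₀ × R × e^(−kτ) = 4.91 × 1.404 × 0.2875 = 1.982 mg/L

1.98 mg/L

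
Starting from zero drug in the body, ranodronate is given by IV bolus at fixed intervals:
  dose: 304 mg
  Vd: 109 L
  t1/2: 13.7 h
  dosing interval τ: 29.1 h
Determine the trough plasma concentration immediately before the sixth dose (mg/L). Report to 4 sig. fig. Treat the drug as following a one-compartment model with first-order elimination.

C₀ per dose = Dose / Vd = 304 / 109 = 2.789 mg/L
k = ln2 / t½ = 0.693147 / 13.7 = 0.05059 h⁻¹
Fraction remaining after one interval: r = e^(−kτ) = e^(−0.05059 × 29.1) = 0.2294
Before dose 6, 5 doses have been given (aged 1τ, 2τ, 3τ, 4τ, 5τ).
C_trough = C₀ × (r + r² + … + r^5) = C₀ × r(1−r^5)/(1−r)
        = 2.789 × 0.2294 × (1 − 0.0006353) / (1 − 0.2294) = 0.8297 mg/L

0.8297 mg/L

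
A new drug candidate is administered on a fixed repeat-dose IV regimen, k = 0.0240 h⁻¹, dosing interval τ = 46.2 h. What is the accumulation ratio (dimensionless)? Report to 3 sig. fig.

1.49

e^(−kτ) = e^(−0.02400 × 46.2) = 0.3300
Accumulation ratio R = 1 / (1 − e^(−kτ)) = 1 / (1 − 0.3300) = 1.493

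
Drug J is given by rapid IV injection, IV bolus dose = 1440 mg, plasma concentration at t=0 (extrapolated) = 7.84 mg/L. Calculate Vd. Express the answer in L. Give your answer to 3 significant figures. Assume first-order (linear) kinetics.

184 L

Vd = Dose / C₀ = 1440 / 7.84 = 183.7 L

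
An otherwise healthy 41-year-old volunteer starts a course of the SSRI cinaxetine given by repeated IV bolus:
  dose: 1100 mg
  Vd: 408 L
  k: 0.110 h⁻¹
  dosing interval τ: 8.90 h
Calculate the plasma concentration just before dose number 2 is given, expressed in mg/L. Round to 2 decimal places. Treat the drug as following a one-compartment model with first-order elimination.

1.01 mg/L

C₀ per dose = Dose / Vd = 1100 / 408 = 2.696 mg/L
Fraction remaining after one interval: r = e^(−kτ) = e^(−0.1100 × 8.90) = 0.3757
Before dose 2, 1 dose has been given (aged 1τ).
C_trough = C₀ × r = 2.696 × 0.3757 = 1.013 mg/L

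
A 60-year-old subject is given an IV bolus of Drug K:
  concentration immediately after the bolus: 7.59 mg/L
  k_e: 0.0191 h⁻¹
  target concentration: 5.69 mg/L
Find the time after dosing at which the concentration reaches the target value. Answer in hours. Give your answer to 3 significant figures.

15.1 h

t = ln(C₀ / C) / k = ln(7.590 / 5.69) / 0.01910
  = ln(1.334) / 0.01910 = 0.2882 / 0.01910 = 15.09 h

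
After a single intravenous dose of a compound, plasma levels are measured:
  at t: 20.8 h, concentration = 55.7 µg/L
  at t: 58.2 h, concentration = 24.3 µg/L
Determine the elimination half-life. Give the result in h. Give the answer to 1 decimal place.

31.3 h

k = ln(C₁/C₂) / (t₂ − t₁) = ln(55.7/24.3) / (58.2 − 20.8)
  = 0.8295 / 37.40 = 0.02218 h⁻¹
t½ = ln2 / k = 0.693147 / 0.02218 = 31.25 h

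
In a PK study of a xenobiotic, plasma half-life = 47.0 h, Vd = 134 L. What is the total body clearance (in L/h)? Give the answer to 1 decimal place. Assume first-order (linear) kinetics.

k = ln2 / t½ = 0.693147 / 47.0 = 0.01475 h⁻¹
CL = k × Vd = 0.01475 × 134 = 1.977 L/h

2.0 L/h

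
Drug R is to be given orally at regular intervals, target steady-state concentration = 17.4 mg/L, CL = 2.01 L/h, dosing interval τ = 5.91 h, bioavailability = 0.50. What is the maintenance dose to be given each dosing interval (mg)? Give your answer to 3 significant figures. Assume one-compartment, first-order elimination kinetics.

At steady state, F × (Dose/τ) = Css × CL.
Dose = Css × CL × τ / F = 17.4 × 2.010 × 5.91 / 0.50 = 413.4 mg

413 mg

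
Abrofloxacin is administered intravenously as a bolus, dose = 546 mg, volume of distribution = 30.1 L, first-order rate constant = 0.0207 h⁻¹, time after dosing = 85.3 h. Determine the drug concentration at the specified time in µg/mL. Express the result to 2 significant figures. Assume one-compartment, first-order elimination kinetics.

3.1 µg/mL

C₀ = Dose / Vd = 546.0 / 30.1 = 18.14 mg/L
C = C₀ · e^(−k·t) = 18.14 × e^(−0.02070 × 85.3)
  = 18.14 × 0.1711 = 3.104 mg/L
(3.104 mg/L = 3.104 µg/mL)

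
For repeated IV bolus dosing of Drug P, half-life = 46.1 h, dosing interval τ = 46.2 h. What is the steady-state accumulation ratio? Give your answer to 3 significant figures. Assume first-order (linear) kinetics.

2.00

k = ln2 / t½ = 0.693147 / 46.1 = 0.01504 h⁻¹
e^(−kτ) = e^(−0.01504 × 46.2) = 0.4992
Accumulation ratio R = 1 / (1 − e^(−kτ)) = 1 / (1 − 0.4992) = 1.997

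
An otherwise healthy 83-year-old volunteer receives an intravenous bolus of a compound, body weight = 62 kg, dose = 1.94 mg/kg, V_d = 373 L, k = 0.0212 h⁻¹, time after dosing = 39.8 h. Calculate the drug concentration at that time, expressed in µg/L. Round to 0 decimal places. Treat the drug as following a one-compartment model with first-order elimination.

139 µg/L

Total dose = 1.94 × 62 = 120.3 mg
C₀ = Dose / Vd = 120.3 / 373 = 0.3225 mg/L
C = C₀ · e^(−k·t) = 0.3225 × e^(−0.02120 × 39.8)
  = 0.3225 × 0.4301 = 0.1387 mg/L
Convert: 0.1387 mg/L × 1000 = 138.7 µg/L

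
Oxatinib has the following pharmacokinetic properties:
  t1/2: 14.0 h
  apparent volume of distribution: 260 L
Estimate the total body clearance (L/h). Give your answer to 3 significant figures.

k = ln2 / t½ = 0.693147 / 14.0 = 0.04951 h⁻¹
CL = k × Vd = 0.04951 × 260 = 12.87 L/h

12.9 L/h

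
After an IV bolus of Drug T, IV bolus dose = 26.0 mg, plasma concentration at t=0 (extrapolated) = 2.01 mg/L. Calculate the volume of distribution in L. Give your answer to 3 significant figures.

12.9 L

Vd = Dose / C₀ = 26.00 / 2.01 = 12.94 L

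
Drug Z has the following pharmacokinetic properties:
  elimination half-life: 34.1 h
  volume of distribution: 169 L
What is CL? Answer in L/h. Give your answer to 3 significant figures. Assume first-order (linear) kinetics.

3.44 L/h

k = ln2 / t½ = 0.693147 / 34.1 = 0.02033 h⁻¹
CL = k × Vd = 0.02033 × 169 = 3.436 L/h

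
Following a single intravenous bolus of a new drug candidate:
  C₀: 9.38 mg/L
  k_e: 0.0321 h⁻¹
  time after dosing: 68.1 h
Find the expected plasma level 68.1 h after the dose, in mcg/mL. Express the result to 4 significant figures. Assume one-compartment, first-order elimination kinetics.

1.054 mcg/mL

C = C₀ · e^(−k·t) = 9.380 × e^(−0.03210 × 68.1)
  = 9.380 × 0.1124 = 1.054 mg/L
(1.054 mg/L = 1.054 mcg/mL)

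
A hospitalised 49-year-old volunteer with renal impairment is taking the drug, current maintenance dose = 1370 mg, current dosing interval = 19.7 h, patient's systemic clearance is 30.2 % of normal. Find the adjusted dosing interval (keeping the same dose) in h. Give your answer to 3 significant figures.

65.2 h

To keep the same average steady-state level, dosing rate must scale with clearance.
CL ratio = 30.2 / 100 = 0.3020
New interval (same dose) = 19.7 / 0.3020 = 65.23 h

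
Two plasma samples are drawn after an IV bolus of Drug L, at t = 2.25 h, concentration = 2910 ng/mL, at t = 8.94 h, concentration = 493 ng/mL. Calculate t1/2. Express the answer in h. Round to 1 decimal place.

k = ln(C₁/C₂) / (t₂ − t₁) = ln(2910/493) / (8.94 − 2.25)
  = 1.775 / 6.690 = 0.2653 h⁻¹
t½ = ln2 / k = 0.693147 / 0.2653 = 2.613 h

2.6 h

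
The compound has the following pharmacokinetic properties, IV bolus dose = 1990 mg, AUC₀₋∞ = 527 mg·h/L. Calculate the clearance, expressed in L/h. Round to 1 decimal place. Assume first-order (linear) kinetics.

CL = Dose / AUC = 1990 / 527 = 3.776 L/h

3.8 L/h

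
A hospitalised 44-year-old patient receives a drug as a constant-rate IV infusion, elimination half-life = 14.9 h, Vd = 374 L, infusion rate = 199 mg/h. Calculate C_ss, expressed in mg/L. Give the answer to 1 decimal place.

k = ln2 / t½ = 0.693147 / 14.9 = 0.04652 h⁻¹
CL = k × Vd = 0.04652 × 374 = 17.40 L/h
At steady state Css = R₀ / CL = 199 / 17.40 = 11.44 mg/L

11.4 mg/L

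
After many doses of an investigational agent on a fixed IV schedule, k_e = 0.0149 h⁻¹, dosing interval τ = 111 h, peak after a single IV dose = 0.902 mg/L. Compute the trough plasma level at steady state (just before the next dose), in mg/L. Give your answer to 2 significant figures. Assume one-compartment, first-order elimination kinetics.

e^(−kτ) = e^(−0.01490 × 111) = 0.1913
Accumulation ratio R = 1 / (1 − e^(−kτ)) = 1 / (1 − 0.1913) = 1.237
Steady-state trough = C₀ × R × e^(−kτ) = 0.902 × 1.237 × 0.1913 = 0.2134 mg/L

0.21 mg/L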